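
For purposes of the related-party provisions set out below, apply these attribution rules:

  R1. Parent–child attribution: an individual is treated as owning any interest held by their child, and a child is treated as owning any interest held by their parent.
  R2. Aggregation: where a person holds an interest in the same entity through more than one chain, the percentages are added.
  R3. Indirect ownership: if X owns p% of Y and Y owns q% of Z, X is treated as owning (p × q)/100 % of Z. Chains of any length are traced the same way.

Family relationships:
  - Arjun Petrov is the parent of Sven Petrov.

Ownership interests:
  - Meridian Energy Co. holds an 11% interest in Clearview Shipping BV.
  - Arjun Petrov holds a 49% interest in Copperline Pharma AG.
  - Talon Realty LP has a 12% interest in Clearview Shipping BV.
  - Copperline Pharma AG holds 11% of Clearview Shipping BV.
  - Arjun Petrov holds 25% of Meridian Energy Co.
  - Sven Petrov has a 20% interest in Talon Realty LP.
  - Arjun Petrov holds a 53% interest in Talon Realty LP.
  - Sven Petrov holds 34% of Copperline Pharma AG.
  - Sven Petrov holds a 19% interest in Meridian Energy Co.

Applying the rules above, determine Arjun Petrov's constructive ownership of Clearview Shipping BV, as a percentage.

22.73%

By parent–child attribution (R1), Arjun Petrov is treated as also owning Sven Petrov's interest in Meridian Energy Co, giving 25% + 19% = 44%.
By parent–child attribution (R1), Arjun Petrov is treated as also owning Sven Petrov's interest in Copperline Pharma AG, giving 49% + 34% = 83%.
By parent–child attribution (R1), Arjun Petrov is treated as also owning Sven Petrov's interest in Talon Realty LP, giving 53% + 20% = 73%.
Chain via Meridian Energy Co. (R3): 44% × 11% = 4.84% of Clearview Shipping BV.
Chain via Copperline Pharma AG (R3): 83% × 11% = 9.13% of Clearview Shipping BV.
Chain via Talon Realty LP (R3): 73% × 12% = 8.76% of Clearview Shipping BV.
Aggregating (R2): 4.84% + 9.13% + 8.76% = 22.73%.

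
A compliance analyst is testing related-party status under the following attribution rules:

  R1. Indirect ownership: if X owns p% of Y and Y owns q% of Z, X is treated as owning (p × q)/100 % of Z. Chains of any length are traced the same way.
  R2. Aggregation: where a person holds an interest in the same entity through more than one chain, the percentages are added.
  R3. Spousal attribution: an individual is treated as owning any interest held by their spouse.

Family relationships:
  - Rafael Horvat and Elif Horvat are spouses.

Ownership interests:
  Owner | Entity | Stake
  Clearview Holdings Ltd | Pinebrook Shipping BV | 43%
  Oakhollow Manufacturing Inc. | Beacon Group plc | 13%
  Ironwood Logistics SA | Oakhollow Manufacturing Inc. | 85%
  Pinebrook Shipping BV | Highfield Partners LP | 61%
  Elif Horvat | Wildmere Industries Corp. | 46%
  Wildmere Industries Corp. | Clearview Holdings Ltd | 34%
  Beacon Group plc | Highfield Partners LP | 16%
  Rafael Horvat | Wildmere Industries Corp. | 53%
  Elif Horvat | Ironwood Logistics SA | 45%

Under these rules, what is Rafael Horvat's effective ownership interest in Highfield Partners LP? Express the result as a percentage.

By spousal attribution (R3), Rafael Horvat is treated as also owning Elif Horvat's interest in Wildmere Industries Corp, giving 53% + 46% = 99%.
By spousal attribution (R3), Rafael Horvat is treated as owning Elif Horvat's 45% interest in Ironwood Logistics SA.
Chain via Wildmere Industries Corp. → Clearview Holdings Ltd → Pinebrook Shipping BV (R1): 99% × 34% × 43% × 61% = 8.829018% of Highfield Partners LP.
Chain via Ironwood Logistics SA → Oakhollow Manufacturing Inc. → Beacon Group plc (R1): 45% × 85% × 13% × 16% = 0.7956% of Highfield Partners LP.
Aggregating (R2): 8.829018% + 0.7956% = 9.624618%.

9.624618%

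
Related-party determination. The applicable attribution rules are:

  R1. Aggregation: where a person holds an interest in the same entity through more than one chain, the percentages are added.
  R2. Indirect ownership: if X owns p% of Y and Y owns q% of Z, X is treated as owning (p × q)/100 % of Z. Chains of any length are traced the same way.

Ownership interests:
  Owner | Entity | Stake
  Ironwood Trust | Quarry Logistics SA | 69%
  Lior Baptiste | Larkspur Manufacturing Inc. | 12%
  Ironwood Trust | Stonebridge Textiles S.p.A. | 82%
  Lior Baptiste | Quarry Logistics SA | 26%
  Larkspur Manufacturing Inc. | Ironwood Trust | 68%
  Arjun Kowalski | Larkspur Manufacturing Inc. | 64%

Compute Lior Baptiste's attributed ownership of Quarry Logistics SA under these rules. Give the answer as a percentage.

31.6304%

Chain via Larkspur Manufacturing Inc. → Ironwood Trust (R2): 12% × 68% × 69% = 5.6304% of Quarry Logistics SA.
Direct interest in Quarry Logistics SA: 26%.
Aggregating (R1): 5.6304% + 26% = 31.6304%.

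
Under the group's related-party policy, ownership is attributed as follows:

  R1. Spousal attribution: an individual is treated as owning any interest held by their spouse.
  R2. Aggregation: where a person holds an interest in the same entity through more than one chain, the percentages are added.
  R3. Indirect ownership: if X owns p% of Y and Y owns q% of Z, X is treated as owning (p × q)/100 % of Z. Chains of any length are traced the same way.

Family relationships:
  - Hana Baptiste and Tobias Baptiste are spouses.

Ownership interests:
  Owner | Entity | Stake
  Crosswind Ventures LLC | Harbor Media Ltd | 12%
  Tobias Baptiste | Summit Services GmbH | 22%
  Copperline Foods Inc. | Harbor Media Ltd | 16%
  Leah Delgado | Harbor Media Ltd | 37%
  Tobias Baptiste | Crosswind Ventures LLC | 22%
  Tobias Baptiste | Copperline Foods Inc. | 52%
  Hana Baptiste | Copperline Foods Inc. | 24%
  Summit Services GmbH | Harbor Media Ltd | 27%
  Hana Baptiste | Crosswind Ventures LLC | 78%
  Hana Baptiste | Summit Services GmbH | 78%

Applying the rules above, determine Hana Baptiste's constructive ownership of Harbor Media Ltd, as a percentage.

51.16%

By spousal attribution (R1), Hana Baptiste is treated as also owning Tobias Baptiste's interest in Summit Services GmbH, giving 78% + 22% = 100%.
By spousal attribution (R1), Hana Baptiste is treated as also owning Tobias Baptiste's interest in Crosswind Ventures LLC, giving 78% + 22% = 100%.
By spousal attribution (R1), Hana Baptiste is treated as also owning Tobias Baptiste's interest in Copperline Foods Inc, giving 24% + 52% = 76%.
Chain via Summit Services GmbH (R3): 100% × 27% = 27% of Harbor Media Ltd.
Chain via Crosswind Ventures LLC (R3): 100% × 12% = 12% of Harbor Media Ltd.
Chain via Copperline Foods Inc. (R3): 76% × 16% = 12.16% of Harbor Media Ltd.
Aggregating (R2): 27% + 12% + 12.16% = 51.16%.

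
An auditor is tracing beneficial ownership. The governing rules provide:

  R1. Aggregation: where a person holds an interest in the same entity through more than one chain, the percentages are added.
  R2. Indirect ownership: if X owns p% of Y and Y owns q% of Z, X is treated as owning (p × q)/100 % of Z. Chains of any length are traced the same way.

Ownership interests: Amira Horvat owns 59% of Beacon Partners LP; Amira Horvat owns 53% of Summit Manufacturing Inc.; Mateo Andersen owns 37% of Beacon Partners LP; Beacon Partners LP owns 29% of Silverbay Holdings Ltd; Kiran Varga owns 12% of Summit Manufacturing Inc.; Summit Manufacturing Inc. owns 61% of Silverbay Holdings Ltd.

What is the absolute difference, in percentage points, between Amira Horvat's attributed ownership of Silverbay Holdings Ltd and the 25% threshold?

24.44

Chain via Beacon Partners LP (R2): 59% × 29% = 17.11% of Silverbay Holdings Ltd.
Chain via Summit Manufacturing Inc. (R2): 53% × 61% = 32.33% of Silverbay Holdings Ltd.
Aggregating (R1): 17.11% + 32.33% = 49.44%.
49.44% exceeds the 25% threshold by 24.44 percentage points.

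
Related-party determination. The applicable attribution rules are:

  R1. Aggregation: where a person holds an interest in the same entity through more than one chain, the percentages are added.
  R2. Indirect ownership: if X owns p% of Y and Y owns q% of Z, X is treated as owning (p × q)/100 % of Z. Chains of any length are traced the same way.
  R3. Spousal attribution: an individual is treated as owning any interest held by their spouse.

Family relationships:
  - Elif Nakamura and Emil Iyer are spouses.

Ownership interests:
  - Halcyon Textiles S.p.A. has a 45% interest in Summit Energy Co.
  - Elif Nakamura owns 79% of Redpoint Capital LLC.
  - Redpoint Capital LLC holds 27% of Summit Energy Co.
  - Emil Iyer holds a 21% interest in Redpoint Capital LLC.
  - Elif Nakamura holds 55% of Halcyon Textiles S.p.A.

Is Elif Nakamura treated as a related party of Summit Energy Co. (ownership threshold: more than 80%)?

By spousal attribution (R3), Elif Nakamura is treated as also owning Emil Iyer's interest in Redpoint Capital LLC, giving 79% + 21% = 100%.
Chain via Redpoint Capital LLC (R2): 100% × 27% = 27% of Summit Energy Co.
Chain via Halcyon Textiles S.p.A. (R2): 55% × 45% = 24.75% of Summit Energy Co.
Aggregating (R1): 27% + 24.75% = 51.75%.
51.75% does not exceed the 80% threshold, so Elif is not a related party to Summit Energy Co.

No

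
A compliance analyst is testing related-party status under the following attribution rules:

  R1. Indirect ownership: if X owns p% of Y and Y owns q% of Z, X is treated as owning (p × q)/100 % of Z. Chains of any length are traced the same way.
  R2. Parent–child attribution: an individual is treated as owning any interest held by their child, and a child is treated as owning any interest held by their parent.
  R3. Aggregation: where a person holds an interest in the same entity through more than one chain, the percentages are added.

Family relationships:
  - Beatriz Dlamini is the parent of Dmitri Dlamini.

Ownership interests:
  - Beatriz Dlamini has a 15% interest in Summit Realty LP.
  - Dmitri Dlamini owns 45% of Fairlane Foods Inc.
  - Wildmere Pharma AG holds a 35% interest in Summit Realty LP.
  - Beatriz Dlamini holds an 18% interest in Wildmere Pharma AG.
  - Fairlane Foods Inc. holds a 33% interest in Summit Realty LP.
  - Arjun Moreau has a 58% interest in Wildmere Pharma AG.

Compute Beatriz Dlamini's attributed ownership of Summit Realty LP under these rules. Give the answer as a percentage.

36.15%

By parent–child attribution (R2), Beatriz Dlamini is treated as owning Dmitri Dlamini's 45% interest in Fairlane Foods Inc.
Chain via Wildmere Pharma AG (R1): 18% × 35% = 6.3% of Summit Realty LP.
Direct interest in Summit Realty LP: 15%.
Chain via Fairlane Foods Inc. (R1): 45% × 33% = 14.85% of Summit Realty LP.
Aggregating (R3): 6.3% + 15% + 14.85% = 36.15%.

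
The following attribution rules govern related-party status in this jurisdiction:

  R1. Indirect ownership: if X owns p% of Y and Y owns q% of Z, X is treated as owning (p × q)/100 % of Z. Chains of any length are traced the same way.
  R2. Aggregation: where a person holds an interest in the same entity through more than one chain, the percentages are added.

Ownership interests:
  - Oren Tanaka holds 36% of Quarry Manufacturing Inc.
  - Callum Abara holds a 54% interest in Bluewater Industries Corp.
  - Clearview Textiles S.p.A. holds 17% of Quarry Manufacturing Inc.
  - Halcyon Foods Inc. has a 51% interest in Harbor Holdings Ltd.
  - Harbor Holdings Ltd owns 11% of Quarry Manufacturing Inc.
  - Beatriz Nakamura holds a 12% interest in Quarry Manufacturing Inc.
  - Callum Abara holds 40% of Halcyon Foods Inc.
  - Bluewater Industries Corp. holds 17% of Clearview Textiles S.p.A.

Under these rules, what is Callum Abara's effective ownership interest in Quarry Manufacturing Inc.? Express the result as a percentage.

3.8046%

Chain via Bluewater Industries Corp. → Clearview Textiles S.p.A. (R1): 54% × 17% × 17% = 1.5606% of Quarry Manufacturing Inc.
Chain via Halcyon Foods Inc. → Harbor Holdings Ltd (R1): 40% × 51% × 11% = 2.244% of Quarry Manufacturing Inc.
Aggregating (R2): 1.5606% + 2.244% = 3.8046%.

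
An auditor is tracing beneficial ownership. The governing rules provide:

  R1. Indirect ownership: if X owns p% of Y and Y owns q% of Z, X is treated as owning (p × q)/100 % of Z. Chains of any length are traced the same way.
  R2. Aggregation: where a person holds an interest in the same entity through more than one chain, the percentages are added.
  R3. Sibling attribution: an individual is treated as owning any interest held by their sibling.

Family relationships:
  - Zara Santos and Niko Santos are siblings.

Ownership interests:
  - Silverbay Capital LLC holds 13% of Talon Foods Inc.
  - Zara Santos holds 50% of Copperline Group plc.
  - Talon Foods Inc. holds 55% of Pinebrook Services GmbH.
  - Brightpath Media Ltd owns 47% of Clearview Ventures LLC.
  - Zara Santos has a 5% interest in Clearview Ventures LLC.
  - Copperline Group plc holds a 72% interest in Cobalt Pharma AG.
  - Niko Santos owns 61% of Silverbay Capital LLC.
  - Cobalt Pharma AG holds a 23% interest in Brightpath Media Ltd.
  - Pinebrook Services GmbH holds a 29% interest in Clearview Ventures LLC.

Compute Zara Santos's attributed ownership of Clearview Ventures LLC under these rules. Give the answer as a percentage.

10.156435%

By sibling attribution (R3), Zara Santos is treated as owning Niko Santos's 61% interest in Silverbay Capital LLC.
Chain via Copperline Group plc → Cobalt Pharma AG → Brightpath Media Ltd (R1): 50% × 72% × 23% × 47% = 3.8916% of Clearview Ventures LLC.
Direct interest in Clearview Ventures LLC: 5%.
Chain via Silverbay Capital LLC → Talon Foods Inc. → Pinebrook Services GmbH (R1): 61% × 13% × 55% × 29% = 1.264835% of Clearview Ventures LLC.
Aggregating (R2): 3.8916% + 5% + 1.264835% = 10.156435%.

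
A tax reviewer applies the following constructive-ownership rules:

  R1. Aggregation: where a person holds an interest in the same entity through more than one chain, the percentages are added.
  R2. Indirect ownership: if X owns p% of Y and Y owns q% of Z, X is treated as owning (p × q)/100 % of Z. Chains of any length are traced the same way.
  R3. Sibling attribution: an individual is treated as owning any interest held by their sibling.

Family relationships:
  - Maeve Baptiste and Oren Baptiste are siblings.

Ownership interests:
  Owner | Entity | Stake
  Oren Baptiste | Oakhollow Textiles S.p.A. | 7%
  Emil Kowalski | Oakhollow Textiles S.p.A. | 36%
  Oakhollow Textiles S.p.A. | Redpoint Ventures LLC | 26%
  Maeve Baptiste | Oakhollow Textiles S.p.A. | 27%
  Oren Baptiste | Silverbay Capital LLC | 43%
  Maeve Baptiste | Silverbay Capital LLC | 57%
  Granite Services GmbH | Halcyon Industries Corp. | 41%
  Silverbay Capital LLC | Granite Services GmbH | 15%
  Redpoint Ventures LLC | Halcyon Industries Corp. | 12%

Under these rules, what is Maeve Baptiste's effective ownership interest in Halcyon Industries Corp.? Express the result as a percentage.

By sibling attribution (R3), Maeve Baptiste is treated as also owning Oren Baptiste's interest in Oakhollow Textiles S.p.A, giving 27% + 7% = 34%.
By sibling attribution (R3), Maeve Baptiste is treated as also owning Oren Baptiste's interest in Silverbay Capital LLC, giving 57% + 43% = 100%.
Chain via Oakhollow Textiles S.p.A. → Redpoint Ventures LLC (R2): 34% × 26% × 12% = 1.0608% of Halcyon Industries Corp.
Chain via Silverbay Capital LLC → Granite Services GmbH (R2): 100% × 15% × 41% = 6.15% of Halcyon Industries Corp.
Aggregating (R1): 1.0608% + 6.15% = 7.2108%.

7.2108%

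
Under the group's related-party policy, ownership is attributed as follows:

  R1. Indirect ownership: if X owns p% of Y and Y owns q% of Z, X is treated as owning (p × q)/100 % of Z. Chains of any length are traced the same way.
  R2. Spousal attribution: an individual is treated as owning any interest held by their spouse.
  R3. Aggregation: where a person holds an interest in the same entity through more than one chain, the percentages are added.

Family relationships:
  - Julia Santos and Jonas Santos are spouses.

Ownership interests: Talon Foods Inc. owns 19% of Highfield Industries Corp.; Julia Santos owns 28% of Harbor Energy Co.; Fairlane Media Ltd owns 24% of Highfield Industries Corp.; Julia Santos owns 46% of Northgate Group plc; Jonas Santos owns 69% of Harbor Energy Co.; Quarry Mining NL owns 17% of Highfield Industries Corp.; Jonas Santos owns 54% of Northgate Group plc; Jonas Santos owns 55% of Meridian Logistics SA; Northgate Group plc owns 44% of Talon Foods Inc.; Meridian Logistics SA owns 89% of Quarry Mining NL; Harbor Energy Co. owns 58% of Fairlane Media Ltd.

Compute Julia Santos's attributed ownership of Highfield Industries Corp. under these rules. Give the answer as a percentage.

By spousal attribution (R2), Julia Santos is treated as also owning Jonas Santos's interest in Northgate Group plc, giving 46% + 54% = 100%.
By spousal attribution (R2), Julia Santos is treated as also owning Jonas Santos's interest in Harbor Energy Co, giving 28% + 69% = 97%.
By spousal attribution (R2), Julia Santos is treated as owning Jonas Santos's 55% interest in Meridian Logistics SA.
Chain via Northgate Group plc → Talon Foods Inc. (R1): 100% × 44% × 19% = 8.36% of Highfield Industries Corp.
Chain via Harbor Energy Co. → Fairlane Media Ltd (R1): 97% × 58% × 24% = 13.5024% of Highfield Industries Corp.
Chain via Meridian Logistics SA → Quarry Mining NL (R1): 55% × 89% × 17% = 8.3215% of Highfield Industries Corp.
Aggregating (R3): 8.36% + 13.5024% + 8.3215% = 30.1839%.

30.1839%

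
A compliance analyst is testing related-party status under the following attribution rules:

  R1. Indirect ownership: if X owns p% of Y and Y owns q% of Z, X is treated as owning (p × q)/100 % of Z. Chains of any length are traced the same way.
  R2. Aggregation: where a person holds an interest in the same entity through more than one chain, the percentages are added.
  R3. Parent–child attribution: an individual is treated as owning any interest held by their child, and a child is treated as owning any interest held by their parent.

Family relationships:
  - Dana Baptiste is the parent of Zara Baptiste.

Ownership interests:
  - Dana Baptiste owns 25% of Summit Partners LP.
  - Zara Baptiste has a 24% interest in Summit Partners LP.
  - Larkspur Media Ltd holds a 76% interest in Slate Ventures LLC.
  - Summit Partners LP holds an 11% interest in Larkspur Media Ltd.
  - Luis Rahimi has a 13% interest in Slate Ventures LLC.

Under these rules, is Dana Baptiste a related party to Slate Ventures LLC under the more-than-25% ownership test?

By parent–child attribution (R3), Dana Baptiste is treated as also owning Zara Baptiste's interest in Summit Partners LP, giving 25% + 24% = 49%.
Chain via Summit Partners LP → Larkspur Media Ltd (R1): 49% × 11% × 76% = 4.0964% of Slate Ventures LLC.
4.0964% does not exceed the 25% threshold, so Dana is not a related party to Slate Ventures LLC.

No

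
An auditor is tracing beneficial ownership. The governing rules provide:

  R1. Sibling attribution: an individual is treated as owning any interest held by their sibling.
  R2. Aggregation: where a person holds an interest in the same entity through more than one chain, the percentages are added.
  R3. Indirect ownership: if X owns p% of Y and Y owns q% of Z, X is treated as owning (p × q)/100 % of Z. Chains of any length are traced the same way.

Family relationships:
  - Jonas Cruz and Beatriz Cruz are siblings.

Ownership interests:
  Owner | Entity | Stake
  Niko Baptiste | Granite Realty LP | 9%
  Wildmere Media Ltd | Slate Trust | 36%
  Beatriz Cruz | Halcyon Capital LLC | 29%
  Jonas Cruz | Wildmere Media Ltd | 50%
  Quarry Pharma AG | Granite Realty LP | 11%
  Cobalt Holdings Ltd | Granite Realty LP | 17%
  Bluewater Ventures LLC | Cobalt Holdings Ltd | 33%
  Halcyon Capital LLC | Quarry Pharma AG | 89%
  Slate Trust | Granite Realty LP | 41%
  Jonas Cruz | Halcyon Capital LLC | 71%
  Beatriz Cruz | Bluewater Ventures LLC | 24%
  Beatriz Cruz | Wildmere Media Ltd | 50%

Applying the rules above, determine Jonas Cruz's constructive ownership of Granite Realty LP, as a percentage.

By sibling attribution (R1), Jonas Cruz is treated as also owning Beatriz Cruz's interest in Halcyon Capital LLC, giving 71% + 29% = 100%.
By sibling attribution (R1), Jonas Cruz is treated as also owning Beatriz Cruz's interest in Wildmere Media Ltd, giving 50% + 50% = 100%.
By sibling attribution (R1), Jonas Cruz is treated as owning Beatriz Cruz's 24% interest in Bluewater Ventures LLC.
Chain via Halcyon Capital LLC → Quarry Pharma AG (R3): 100% × 89% × 11% = 9.79% of Granite Realty LP.
Chain via Wildmere Media Ltd → Slate Trust (R3): 100% × 36% × 41% = 14.76% of Granite Realty LP.
Chain via Bluewater Ventures LLC → Cobalt Holdings Ltd (R3): 24% × 33% × 17% = 1.3464% of Granite Realty LP.
Aggregating (R2): 9.79% + 14.76% + 1.3464% = 25.8964%.

25.8964%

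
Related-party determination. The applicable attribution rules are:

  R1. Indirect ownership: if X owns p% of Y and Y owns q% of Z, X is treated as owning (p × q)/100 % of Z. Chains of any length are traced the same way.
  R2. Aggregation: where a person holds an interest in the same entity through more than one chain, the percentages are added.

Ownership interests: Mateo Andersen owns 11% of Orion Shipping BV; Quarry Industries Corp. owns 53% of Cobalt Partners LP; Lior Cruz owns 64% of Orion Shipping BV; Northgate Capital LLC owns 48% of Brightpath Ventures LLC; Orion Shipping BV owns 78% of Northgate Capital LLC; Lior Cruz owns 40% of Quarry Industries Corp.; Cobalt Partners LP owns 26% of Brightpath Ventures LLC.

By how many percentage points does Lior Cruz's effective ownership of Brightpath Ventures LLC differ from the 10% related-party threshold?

19.4736

Chain via Quarry Industries Corp. → Cobalt Partners LP (R1): 40% × 53% × 26% = 5.512% of Brightpath Ventures LLC.
Chain via Orion Shipping BV → Northgate Capital LLC (R1): 64% × 78% × 48% = 23.9616% of Brightpath Ventures LLC.
Aggregating (R2): 5.512% + 23.9616% = 29.4736%.
29.4736% exceeds the 10% threshold by 19.4736 percentage points.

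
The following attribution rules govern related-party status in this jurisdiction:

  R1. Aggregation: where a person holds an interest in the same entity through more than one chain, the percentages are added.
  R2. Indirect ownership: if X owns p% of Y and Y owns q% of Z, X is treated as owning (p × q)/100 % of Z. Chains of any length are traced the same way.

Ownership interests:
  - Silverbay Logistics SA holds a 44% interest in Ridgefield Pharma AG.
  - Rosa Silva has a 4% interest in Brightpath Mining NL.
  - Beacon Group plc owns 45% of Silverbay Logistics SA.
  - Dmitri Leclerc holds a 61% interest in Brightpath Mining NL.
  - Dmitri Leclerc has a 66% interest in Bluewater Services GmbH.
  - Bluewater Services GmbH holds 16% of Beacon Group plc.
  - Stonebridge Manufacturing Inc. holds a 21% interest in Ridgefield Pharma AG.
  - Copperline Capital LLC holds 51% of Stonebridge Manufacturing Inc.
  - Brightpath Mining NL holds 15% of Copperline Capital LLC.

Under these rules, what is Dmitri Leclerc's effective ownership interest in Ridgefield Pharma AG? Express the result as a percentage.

Chain via Bluewater Services GmbH → Beacon Group plc → Silverbay Logistics SA (R2): 66% × 16% × 45% × 44% = 2.09088% of Ridgefield Pharma AG.
Chain via Brightpath Mining NL → Copperline Capital LLC → Stonebridge Manufacturing Inc. (R2): 61% × 15% × 51% × 21% = 0.979965% of Ridgefield Pharma AG.
Aggregating (R1): 2.09088% + 0.979965% = 3.070845%.

3.070845%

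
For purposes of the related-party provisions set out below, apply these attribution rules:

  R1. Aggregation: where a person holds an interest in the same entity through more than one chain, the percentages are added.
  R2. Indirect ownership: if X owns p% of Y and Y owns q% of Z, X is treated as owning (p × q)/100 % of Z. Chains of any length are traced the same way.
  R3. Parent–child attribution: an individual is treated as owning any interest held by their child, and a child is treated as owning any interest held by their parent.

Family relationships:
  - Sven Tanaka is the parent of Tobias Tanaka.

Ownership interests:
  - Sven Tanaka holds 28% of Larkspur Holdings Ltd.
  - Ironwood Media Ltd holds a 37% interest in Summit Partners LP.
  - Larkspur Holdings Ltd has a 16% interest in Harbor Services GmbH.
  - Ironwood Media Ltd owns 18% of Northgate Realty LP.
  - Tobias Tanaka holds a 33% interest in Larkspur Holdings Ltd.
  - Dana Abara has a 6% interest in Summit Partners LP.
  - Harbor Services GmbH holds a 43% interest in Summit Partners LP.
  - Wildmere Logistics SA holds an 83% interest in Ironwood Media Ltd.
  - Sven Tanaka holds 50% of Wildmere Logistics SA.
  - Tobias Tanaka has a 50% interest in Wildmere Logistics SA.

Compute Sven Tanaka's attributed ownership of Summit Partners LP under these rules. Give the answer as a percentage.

34.9068%

By parent–child attribution (R3), Sven Tanaka is treated as also owning Tobias Tanaka's interest in Larkspur Holdings Ltd, giving 28% + 33% = 61%.
By parent–child attribution (R3), Sven Tanaka is treated as also owning Tobias Tanaka's interest in Wildmere Logistics SA, giving 50% + 50% = 100%.
Chain via Larkspur Holdings Ltd → Harbor Services GmbH (R2): 61% × 16% × 43% = 4.1968% of Summit Partners LP.
Chain via Wildmere Logistics SA → Ironwood Media Ltd (R2): 100% × 83% × 37% = 30.71% of Summit Partners LP.
Aggregating (R1): 4.1968% + 30.71% = 34.9068%.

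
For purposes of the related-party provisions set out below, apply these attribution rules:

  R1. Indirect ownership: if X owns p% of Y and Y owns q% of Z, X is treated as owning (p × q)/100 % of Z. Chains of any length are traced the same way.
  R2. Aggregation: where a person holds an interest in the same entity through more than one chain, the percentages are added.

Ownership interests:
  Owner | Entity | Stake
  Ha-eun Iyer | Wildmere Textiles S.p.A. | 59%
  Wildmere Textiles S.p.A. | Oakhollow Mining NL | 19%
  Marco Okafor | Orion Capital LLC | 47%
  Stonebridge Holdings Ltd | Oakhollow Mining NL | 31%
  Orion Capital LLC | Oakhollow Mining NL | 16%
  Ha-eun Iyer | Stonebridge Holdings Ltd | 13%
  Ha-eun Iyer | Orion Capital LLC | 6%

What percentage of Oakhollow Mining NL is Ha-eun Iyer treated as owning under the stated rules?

Chain via Orion Capital LLC (R1): 6% × 16% = 0.96% of Oakhollow Mining NL.
Chain via Wildmere Textiles S.p.A. (R1): 59% × 19% = 11.21% of Oakhollow Mining NL.
Chain via Stonebridge Holdings Ltd (R1): 13% × 31% = 4.03% of Oakhollow Mining NL.
Aggregating (R2): 0.96% + 11.21% + 4.03% = 16.2%.

16.2%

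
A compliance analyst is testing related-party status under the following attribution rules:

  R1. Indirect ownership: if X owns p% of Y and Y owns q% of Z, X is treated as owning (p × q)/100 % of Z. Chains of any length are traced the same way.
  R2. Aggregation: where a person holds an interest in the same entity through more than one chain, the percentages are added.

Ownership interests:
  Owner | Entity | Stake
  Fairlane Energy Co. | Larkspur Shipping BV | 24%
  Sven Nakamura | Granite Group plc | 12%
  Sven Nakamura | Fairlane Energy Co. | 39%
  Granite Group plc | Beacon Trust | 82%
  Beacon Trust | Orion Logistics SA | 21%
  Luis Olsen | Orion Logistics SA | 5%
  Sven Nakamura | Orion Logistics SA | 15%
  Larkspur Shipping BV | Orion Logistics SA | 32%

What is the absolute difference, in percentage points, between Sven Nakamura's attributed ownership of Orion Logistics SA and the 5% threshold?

Chain via Granite Group plc → Beacon Trust (R1): 12% × 82% × 21% = 2.0664% of Orion Logistics SA.
Chain via Fairlane Energy Co. → Larkspur Shipping BV (R1): 39% × 24% × 32% = 2.9952% of Orion Logistics SA.
Direct interest in Orion Logistics SA: 15%.
Aggregating (R2): 2.0664% + 2.9952% + 15% = 20.0616%.
20.0616% exceeds the 5% threshold by 15.0616 percentage points.

15.0616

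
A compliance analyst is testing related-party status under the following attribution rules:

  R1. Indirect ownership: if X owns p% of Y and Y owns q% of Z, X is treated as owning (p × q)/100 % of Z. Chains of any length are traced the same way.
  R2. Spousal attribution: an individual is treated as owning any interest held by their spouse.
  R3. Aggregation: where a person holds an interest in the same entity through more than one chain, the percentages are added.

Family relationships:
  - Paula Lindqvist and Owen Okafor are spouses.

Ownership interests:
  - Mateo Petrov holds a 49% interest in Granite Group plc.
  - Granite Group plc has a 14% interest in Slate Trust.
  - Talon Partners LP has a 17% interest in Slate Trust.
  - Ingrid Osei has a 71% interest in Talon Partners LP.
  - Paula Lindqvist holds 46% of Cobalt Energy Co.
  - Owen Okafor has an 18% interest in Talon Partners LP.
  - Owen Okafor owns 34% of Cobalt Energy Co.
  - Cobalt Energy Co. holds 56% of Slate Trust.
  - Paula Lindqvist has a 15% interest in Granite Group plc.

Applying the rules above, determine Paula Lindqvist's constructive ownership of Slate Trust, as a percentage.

49.96%

By spousal attribution (R2), Paula Lindqvist is treated as also owning Owen Okafor's interest in Cobalt Energy Co, giving 46% + 34% = 80%.
By spousal attribution (R2), Paula Lindqvist is treated as owning Owen Okafor's 18% interest in Talon Partners LP.
Chain via Cobalt Energy Co. (R1): 80% × 56% = 44.8% of Slate Trust.
Chain via Granite Group plc (R1): 15% × 14% = 2.1% of Slate Trust.
Chain via Talon Partners LP (R1): 18% × 17% = 3.06% of Slate Trust.
Aggregating (R3): 44.8% + 2.1% + 3.06% = 49.96%.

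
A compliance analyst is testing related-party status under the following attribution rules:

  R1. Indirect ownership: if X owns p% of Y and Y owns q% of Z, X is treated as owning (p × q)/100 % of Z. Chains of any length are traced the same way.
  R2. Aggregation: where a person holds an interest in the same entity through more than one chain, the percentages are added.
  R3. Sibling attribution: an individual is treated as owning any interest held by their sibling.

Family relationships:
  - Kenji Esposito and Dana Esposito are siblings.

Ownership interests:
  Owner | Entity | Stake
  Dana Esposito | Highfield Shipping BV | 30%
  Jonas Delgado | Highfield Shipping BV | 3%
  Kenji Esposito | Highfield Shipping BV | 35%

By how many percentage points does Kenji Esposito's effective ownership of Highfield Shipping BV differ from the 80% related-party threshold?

15

By sibling attribution (R3), Kenji Esposito is treated as also owning Dana Esposito's interest in Highfield Shipping BV, giving 35% + 30% = 65%.
Direct interest in Highfield Shipping BV: 65%.
65% falls short of the 80% threshold by 15 percentage points.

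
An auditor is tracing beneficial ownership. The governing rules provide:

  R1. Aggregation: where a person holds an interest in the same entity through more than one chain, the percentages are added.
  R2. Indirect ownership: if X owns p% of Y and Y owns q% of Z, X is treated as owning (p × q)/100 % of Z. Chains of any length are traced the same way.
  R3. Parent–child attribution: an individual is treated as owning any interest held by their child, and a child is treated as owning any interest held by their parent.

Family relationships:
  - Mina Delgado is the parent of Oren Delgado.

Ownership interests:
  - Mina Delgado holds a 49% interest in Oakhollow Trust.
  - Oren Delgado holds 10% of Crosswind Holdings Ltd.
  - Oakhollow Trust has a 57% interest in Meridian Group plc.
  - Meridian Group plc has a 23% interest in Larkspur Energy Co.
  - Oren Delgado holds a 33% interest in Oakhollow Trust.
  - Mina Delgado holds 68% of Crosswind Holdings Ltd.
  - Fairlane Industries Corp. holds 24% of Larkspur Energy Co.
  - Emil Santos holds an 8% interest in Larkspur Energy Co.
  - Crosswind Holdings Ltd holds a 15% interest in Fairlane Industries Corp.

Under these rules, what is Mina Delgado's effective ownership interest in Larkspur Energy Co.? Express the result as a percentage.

By parent–child attribution (R3), Mina Delgado is treated as also owning Oren Delgado's interest in Oakhollow Trust, giving 49% + 33% = 82%.
By parent–child attribution (R3), Mina Delgado is treated as also owning Oren Delgado's interest in Crosswind Holdings Ltd, giving 68% + 10% = 78%.
Chain via Oakhollow Trust → Meridian Group plc (R2): 82% × 57% × 23% = 10.7502% of Larkspur Energy Co.
Chain via Crosswind Holdings Ltd → Fairlane Industries Corp. (R2): 78% × 15% × 24% = 2.808% of Larkspur Energy Co.
Aggregating (R1): 10.7502% + 2.808% = 13.5582%.

13.5582%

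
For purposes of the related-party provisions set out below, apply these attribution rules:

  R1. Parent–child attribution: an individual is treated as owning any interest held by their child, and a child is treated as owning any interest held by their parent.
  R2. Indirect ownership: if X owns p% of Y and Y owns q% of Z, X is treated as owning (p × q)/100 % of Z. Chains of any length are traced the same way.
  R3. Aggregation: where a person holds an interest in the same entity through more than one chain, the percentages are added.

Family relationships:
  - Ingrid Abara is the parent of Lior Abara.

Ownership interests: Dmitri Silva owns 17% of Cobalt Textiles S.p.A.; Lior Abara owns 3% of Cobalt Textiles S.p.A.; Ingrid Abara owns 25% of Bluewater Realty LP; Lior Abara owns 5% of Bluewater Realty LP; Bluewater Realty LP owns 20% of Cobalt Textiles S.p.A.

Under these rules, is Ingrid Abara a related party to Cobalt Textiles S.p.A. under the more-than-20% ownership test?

By parent–child attribution (R1), Ingrid Abara is treated as also owning Lior Abara's interest in Bluewater Realty LP, giving 25% + 5% = 30%.
By parent–child attribution (R1), Ingrid Abara is treated as owning Lior Abara's 3% interest in Cobalt Textiles S.p.A.
Chain via Bluewater Realty LP (R2): 30% × 20% = 6% of Cobalt Textiles S.p.A.
Direct interest in Cobalt Textiles S.p.A: 3%.
Aggregating (R3): 6% + 3% = 9%.
9% does not exceed the 20% threshold, so Ingrid is not a related party to Cobalt Textiles S.p.A.

No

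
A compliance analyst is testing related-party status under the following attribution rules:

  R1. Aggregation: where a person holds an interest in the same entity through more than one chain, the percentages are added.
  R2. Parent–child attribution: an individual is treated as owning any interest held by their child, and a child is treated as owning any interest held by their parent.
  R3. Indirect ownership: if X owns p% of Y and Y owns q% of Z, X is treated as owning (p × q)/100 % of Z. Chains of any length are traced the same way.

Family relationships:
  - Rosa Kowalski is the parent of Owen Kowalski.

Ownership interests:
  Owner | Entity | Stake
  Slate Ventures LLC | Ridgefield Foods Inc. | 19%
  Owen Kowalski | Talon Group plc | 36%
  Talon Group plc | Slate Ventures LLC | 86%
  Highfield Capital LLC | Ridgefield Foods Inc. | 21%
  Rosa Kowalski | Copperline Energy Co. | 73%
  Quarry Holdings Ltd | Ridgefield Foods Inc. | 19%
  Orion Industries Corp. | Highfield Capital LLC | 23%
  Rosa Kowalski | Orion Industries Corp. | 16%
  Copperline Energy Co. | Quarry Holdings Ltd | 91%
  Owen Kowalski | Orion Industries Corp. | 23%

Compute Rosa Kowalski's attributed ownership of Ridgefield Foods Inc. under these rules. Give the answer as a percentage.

20.3878%

By parent–child attribution (R2), Rosa Kowalski is treated as also owning Owen Kowalski's interest in Orion Industries Corp, giving 16% + 23% = 39%.
By parent–child attribution (R2), Rosa Kowalski is treated as owning Owen Kowalski's 36% interest in Talon Group plc.
Chain via Copperline Energy Co. → Quarry Holdings Ltd (R3): 73% × 91% × 19% = 12.6217% of Ridgefield Foods Inc.
Chain via Orion Industries Corp. → Highfield Capital LLC (R3): 39% × 23% × 21% = 1.8837% of Ridgefield Foods Inc.
Chain via Talon Group plc → Slate Ventures LLC (R3): 36% × 86% × 19% = 5.8824% of Ridgefield Foods Inc.
Aggregating (R1): 12.6217% + 1.8837% + 5.8824% = 20.3878%.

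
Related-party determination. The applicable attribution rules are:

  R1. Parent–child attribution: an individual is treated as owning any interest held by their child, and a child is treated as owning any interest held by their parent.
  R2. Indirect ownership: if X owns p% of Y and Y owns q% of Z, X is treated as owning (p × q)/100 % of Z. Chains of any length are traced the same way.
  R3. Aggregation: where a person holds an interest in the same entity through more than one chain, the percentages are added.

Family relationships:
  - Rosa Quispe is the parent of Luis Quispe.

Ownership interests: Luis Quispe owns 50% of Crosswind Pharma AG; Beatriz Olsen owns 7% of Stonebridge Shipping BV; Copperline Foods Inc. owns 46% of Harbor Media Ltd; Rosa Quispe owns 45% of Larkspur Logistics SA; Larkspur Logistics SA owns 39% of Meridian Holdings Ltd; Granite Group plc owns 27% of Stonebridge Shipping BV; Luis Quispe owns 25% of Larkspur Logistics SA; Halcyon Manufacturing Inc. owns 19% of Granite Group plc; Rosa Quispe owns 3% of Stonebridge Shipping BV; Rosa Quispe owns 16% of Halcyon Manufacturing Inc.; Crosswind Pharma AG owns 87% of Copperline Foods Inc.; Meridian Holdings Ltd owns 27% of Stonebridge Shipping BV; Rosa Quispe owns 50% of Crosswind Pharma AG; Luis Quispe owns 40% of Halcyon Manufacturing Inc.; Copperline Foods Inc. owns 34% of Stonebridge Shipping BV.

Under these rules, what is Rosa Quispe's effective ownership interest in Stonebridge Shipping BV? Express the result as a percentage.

By parent–child attribution (R1), Rosa Quispe is treated as also owning Luis Quispe's interest in Crosswind Pharma AG, giving 50% + 50% = 100%.
By parent–child attribution (R1), Rosa Quispe is treated as also owning Luis Quispe's interest in Larkspur Logistics SA, giving 45% + 25% = 70%.
By parent–child attribution (R1), Rosa Quispe is treated as also owning Luis Quispe's interest in Halcyon Manufacturing Inc, giving 16% + 40% = 56%.
Chain via Crosswind Pharma AG → Copperline Foods Inc. (R2): 100% × 87% × 34% = 29.58% of Stonebridge Shipping BV.
Chain via Larkspur Logistics SA → Meridian Holdings Ltd (R2): 70% × 39% × 27% = 7.371% of Stonebridge Shipping BV.
Chain via Halcyon Manufacturing Inc. → Granite Group plc (R2): 56% × 19% × 27% = 2.8728% of Stonebridge Shipping BV.
Direct interest in Stonebridge Shipping BV: 3%.
Aggregating (R3): 29.58% + 7.371% + 2.8728% + 3% = 42.8238%.

42.8238%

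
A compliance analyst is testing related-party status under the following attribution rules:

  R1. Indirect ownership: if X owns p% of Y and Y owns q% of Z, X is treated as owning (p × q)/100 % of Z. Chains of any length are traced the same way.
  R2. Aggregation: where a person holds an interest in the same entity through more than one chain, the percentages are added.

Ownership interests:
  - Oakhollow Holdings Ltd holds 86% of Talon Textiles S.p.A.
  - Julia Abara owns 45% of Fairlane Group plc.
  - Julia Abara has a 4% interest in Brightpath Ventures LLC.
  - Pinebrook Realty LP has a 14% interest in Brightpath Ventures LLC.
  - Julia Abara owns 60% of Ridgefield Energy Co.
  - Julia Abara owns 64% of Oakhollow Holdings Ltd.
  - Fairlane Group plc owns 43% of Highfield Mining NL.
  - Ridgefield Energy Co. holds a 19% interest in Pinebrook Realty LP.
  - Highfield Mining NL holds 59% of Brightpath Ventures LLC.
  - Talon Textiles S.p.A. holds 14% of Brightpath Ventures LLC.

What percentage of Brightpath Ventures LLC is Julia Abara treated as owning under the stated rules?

24.7181%

Chain via Fairlane Group plc → Highfield Mining NL (R1): 45% × 43% × 59% = 11.4165% of Brightpath Ventures LLC.
Chain via Oakhollow Holdings Ltd → Talon Textiles S.p.A. (R1): 64% × 86% × 14% = 7.7056% of Brightpath Ventures LLC.
Chain via Ridgefield Energy Co. → Pinebrook Realty LP (R1): 60% × 19% × 14% = 1.596% of Brightpath Ventures LLC.
Direct interest in Brightpath Ventures LLC: 4%.
Aggregating (R2): 11.4165% + 7.7056% + 1.596% + 4% = 24.7181%.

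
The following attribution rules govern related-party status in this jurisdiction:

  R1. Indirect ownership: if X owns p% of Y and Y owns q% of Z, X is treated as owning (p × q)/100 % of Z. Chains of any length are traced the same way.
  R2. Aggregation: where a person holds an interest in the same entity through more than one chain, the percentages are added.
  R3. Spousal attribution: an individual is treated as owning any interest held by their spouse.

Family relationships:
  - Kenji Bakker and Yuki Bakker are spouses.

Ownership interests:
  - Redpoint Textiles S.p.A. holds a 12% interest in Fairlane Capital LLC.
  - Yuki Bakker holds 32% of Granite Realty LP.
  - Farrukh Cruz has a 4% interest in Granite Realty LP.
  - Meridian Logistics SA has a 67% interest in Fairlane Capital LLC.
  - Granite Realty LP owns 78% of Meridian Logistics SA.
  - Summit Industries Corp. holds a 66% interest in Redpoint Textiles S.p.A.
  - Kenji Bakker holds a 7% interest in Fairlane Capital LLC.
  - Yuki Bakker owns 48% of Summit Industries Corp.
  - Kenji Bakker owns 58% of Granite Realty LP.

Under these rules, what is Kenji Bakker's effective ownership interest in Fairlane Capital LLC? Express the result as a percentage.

By spousal attribution (R3), Kenji Bakker is treated as also owning Yuki Bakker's interest in Granite Realty LP, giving 58% + 32% = 90%.
By spousal attribution (R3), Kenji Bakker is treated as owning Yuki Bakker's 48% interest in Summit Industries Corp.
Chain via Granite Realty LP → Meridian Logistics SA (R1): 90% × 78% × 67% = 47.034% of Fairlane Capital LLC.
Direct interest in Fairlane Capital LLC: 7%.
Chain via Summit Industries Corp. → Redpoint Textiles S.p.A. (R1): 48% × 66% × 12% = 3.8016% of Fairlane Capital LLC.
Aggregating (R2): 47.034% + 7% + 3.8016% = 57.8356%.

57.8356%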